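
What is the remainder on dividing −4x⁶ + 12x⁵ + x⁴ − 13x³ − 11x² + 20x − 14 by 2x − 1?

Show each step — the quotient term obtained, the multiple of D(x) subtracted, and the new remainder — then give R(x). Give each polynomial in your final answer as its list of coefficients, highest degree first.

R = [-8]

Step 1: lead(−4x⁶ + 12x⁵ + x⁴ − 13x³ − 11x² + 20x − 14) ÷ lead(D) = −4x⁶ ÷ 2x = −2x⁵. Subtract (−2x⁵)·D = −4x⁶ + 2x⁵. Remainder: 10x⁵ + x⁴ − 13x³ − 11x² + 20x − 14.
Step 2: lead(10x⁵ + x⁴ − 13x³ − 11x² + 20x − 14) ÷ lead(D) = 10x⁵ ÷ 2x = 5x⁴. Subtract (5x⁴)·D = 10x⁵ − 5x⁴. Remainder: 6x⁴ − 13x³ − 11x² + 20x − 14.
Step 3: lead(6x⁴ − 13x³ − 11x² + 20x − 14) ÷ lead(D) = 6x⁴ ÷ 2x = 3x³. Subtract (3x³)·D = 6x⁴ − 3x³. Remainder: −10x³ − 11x² + 20x − 14.
Step 4: lead(−10x³ − 11x² + 20x − 14) ÷ lead(D) = −10x³ ÷ 2x = −5x². Subtract (−5x²)·D = −10x³ + 5x². Remainder: −16x² + 20x − 14.
Step 5: lead(−16x² + 20x − 14) ÷ lead(D) = −16x² ÷ 2x = −8x. Subtract (−8x)·D = −16x² + 8x. Remainder: 12x − 14.
Step 6: lead(12x − 14) ÷ lead(D) = 12x ÷ 2x = 6. Subtract (6)·D = 12x − 6. Remainder: −8.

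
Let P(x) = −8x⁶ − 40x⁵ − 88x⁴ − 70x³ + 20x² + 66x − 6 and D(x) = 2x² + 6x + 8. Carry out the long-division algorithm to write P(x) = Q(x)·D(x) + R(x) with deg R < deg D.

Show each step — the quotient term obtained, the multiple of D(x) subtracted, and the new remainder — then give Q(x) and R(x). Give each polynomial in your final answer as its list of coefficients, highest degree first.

Step 1: lead(−8x⁶ − 40x⁵ − 88x⁴ − 70x³ + 20x² + 66x − 6) ÷ lead(D) = −8x⁶ ÷ 2x² = −4x⁴. Subtract (−4x⁴)·D = −8x⁶ − 24x⁵ − 32x⁴. Remainder: −16x⁵ − 56x⁴ − 70x³ + 20x² + 66x − 6.
Step 2: lead(−16x⁵ − 56x⁴ − 70x³ + 20x² + 66x − 6) ÷ lead(D) = −16x⁵ ÷ 2x² = −8x³. Subtract (−8x³)·D = −16x⁵ − 48x⁴ − 64x³. Remainder: −8x⁴ − 6x³ + 20x² + 66x − 6.
Step 3: lead(−8x⁴ − 6x³ + 20x² + 66x − 6) ÷ lead(D) = −8x⁴ ÷ 2x² = −4x². Subtract (−4x²)·D = −8x⁴ − 24x³ − 32x². Remainder: 18x³ + 52x² + 66x − 6.
Step 4: lead(18x³ + 52x² + 66x − 6) ÷ lead(D) = 18x³ ÷ 2x² = 9x. Subtract (9x)·D = 18x³ + 54x² + 72x. Remainder: −2x² − 6x − 6.
Step 5: lead(−2x² − 6x − 6) ÷ lead(D) = −2x² ÷ 2x² = −1. Subtract (−1)·D = −2x² − 6x − 8. Remainder: 2.

Q = [-4, -8, -4, 9, -1]; R = [2]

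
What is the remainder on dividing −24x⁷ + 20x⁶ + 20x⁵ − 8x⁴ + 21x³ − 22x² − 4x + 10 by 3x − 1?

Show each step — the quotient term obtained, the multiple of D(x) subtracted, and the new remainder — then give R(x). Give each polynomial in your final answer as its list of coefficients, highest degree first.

R = [7]

Step 1: lead(−24x⁷ + 20x⁶ + 20x⁵ − 8x⁴ + 21x³ − 22x² − 4x + 10) ÷ lead(D) = −24x⁷ ÷ 3x = −8x⁶. Subtract (−8x⁶)·D = −24x⁷ + 8x⁶. Remainder: 12x⁶ + 20x⁵ − 8x⁴ + 21x³ − 22x² − 4x + 10.
Step 2: lead(12x⁶ + 20x⁵ − 8x⁴ + 21x³ − 22x² − 4x + 10) ÷ lead(D) = 12x⁶ ÷ 3x = 4x⁵. Subtract (4x⁵)·D = 12x⁶ − 4x⁵. Remainder: 24x⁵ − 8x⁴ + 21x³ − 22x² − 4x + 10.
Step 3: lead(24x⁵ − 8x⁴ + 21x³ − 22x² − 4x + 10) ÷ lead(D) = 24x⁵ ÷ 3x = 8x⁴. Subtract (8x⁴)·D = 24x⁵ − 8x⁴. Remainder: 21x³ − 22x² − 4x + 10.
Step 4: lead(21x³ − 22x² − 4x + 10) ÷ lead(D) = 21x³ ÷ 3x = 7x². Subtract (7x²)·D = 21x³ − 7x². Remainder: −15x² − 4x + 10.
Step 5: lead(−15x² − 4x + 10) ÷ lead(D) = −15x² ÷ 3x = −5x. Subtract (−5x)·D = −15x² + 5x. Remainder: −9x + 10.
Step 6: lead(−9x + 10) ÷ lead(D) = −9x ÷ 3x = −3. Subtract (−3)·D = −9x + 3. Remainder: 7.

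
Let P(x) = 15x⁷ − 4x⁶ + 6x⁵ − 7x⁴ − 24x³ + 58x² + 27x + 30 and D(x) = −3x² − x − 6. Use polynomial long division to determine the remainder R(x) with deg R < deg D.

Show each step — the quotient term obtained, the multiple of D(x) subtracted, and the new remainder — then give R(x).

R(x) = −3x − 6

Step 1: lead(15x⁷ − 4x⁶ + 6x⁵ − 7x⁴ − 24x³ + 58x² + 27x + 30) ÷ lead(D) = 15x⁷ ÷ −3x² = −5x⁵. Subtract (−5x⁵)·D = 15x⁷ + 5x⁶ + 30x⁵. Remainder: −9x⁶ − 24x⁵ − 7x⁴ − 24x³ + 58x² + 27x + 30.
Step 2: lead(−9x⁶ − 24x⁵ − 7x⁴ − 24x³ + 58x² + 27x + 30) ÷ lead(D) = −9x⁶ ÷ −3x² = 3x⁴. Subtract (3x⁴)·D = −9x⁶ − 3x⁵ − 18x⁴. Remainder: −21x⁵ + 11x⁴ − 24x³ + 58x² + 27x + 30.
Step 3: lead(−21x⁵ + 11x⁴ − 24x³ + 58x² + 27x + 30) ÷ lead(D) = −21x⁵ ÷ −3x² = 7x³. Subtract (7x³)·D = −21x⁵ − 7x⁴ − 42x³. Remainder: 18x⁴ + 18x³ + 58x² + 27x + 30.
Step 4: lead(18x⁴ + 18x³ + 58x² + 27x + 30) ÷ lead(D) = 18x⁴ ÷ −3x² = −6x². Subtract (−6x²)·D = 18x⁴ + 6x³ + 36x². Remainder: 12x³ + 22x² + 27x + 30.
Step 5: lead(12x³ + 22x² + 27x + 30) ÷ lead(D) = 12x³ ÷ −3x² = −4x. Subtract (−4x)·D = 12x³ + 4x² + 24x. Remainder: 18x² + 3x + 30.
Step 6: lead(18x² + 3x + 30) ÷ lead(D) = 18x² ÷ −3x² = −6. Subtract (−6)·D = 18x² + 6x + 36. Remainder: −3x − 6.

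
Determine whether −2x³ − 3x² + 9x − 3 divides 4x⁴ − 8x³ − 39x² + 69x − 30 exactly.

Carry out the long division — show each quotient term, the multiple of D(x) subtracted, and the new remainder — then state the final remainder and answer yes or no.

R(x) = −9, so D(x) is not a factor of P(x). no

Step 1: lead(4x⁴ − 8x³ − 39x² + 69x − 30) ÷ lead(D) = 4x⁴ ÷ −2x³ = −2x. Subtract (−2x)·D = 4x⁴ + 6x³ − 18x² + 6x. Remainder: −14x³ − 21x² + 63x − 30.
Step 2: lead(−14x³ − 21x² + 63x − 30) ÷ lead(D) = −14x³ ÷ −2x³ = 7. Subtract (7)·D = −14x³ − 21x² + 63x − 21. Remainder: −9.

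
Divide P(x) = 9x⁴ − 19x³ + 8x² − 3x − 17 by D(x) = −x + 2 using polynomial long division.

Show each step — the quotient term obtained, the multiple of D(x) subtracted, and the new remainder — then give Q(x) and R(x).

Q(x) = −9x³ + x² − 6x − 9; R(x) = 1

Step 1: lead(9x⁴ − 19x³ + 8x² − 3x − 17) ÷ lead(D) = 9x⁴ ÷ −x = −9x³. Subtract (−9x³)·D = 9x⁴ − 18x³. Remainder: −x³ + 8x² − 3x − 17.
Step 2: lead(−x³ + 8x² − 3x − 17) ÷ lead(D) = −x³ ÷ −x = x². Subtract (x²)·D = −x³ + 2x². Remainder: 6x² − 3x − 17.
Step 3: lead(6x² − 3x − 17) ÷ lead(D) = 6x² ÷ −x = −6x. Subtract (−6x)·D = 6x² − 12x. Remainder: 9x − 17.
Step 4: lead(9x − 17) ÷ lead(D) = 9x ÷ −x = −9. Subtract (−9)·D = 9x − 18. Remainder: 1.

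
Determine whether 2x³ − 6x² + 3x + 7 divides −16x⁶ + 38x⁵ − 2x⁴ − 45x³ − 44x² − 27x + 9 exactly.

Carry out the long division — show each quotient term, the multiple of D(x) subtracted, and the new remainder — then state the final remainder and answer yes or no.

Step 1: lead(−16x⁶ + 38x⁵ − 2x⁴ − 45x³ − 44x² − 27x + 9) ÷ lead(D) = −16x⁶ ÷ 2x³ = −8x³. Subtract (−8x³)·D = −16x⁶ + 48x⁵ − 24x⁴ − 56x³. Remainder: −10x⁵ + 22x⁴ + 11x³ − 44x² − 27x + 9.
Step 2: lead(−10x⁵ + 22x⁴ + 11x³ − 44x² − 27x + 9) ÷ lead(D) = −10x⁵ ÷ 2x³ = −5x². Subtract (−5x²)·D = −10x⁵ + 30x⁴ − 15x³ − 35x². Remainder: −8x⁴ + 26x³ − 9x² − 27x + 9.
Step 3: lead(−8x⁴ + 26x³ − 9x² − 27x + 9) ÷ lead(D) = −8x⁴ ÷ 2x³ = −4x. Subtract (−4x)·D = −8x⁴ + 24x³ − 12x² − 28x. Remainder: 2x³ + 3x² + x + 9.
Step 4: lead(2x³ + 3x² + x + 9) ÷ lead(D) = 2x³ ÷ 2x³ = 1. Subtract (1)·D = 2x³ − 6x² + 3x + 7. Remainder: 9x² − 2x + 2.

R(x) = 9x² − 2x + 2, so D(x) is not a factor of P(x). no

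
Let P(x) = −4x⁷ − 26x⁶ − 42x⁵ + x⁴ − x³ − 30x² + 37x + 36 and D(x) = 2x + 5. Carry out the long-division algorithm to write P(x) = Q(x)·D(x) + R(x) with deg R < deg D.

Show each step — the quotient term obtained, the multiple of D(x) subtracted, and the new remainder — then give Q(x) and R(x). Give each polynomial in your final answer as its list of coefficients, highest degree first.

Q = [-2, -8, -1, 3, -8, 5, 6]; R = [6]

Step 1: lead(−4x⁷ − 26x⁶ − 42x⁵ + x⁴ − x³ − 30x² + 37x + 36) ÷ lead(D) = −4x⁷ ÷ 2x = −2x⁶. Subtract (−2x⁶)·D = −4x⁷ − 10x⁶. Remainder: −16x⁶ − 42x⁵ + x⁴ − x³ − 30x² + 37x + 36.
Step 2: lead(−16x⁶ − 42x⁵ + x⁴ − x³ − 30x² + 37x + 36) ÷ lead(D) = −16x⁶ ÷ 2x = −8x⁵. Subtract (−8x⁵)·D = −16x⁶ − 40x⁵. Remainder: −2x⁵ + x⁴ − x³ − 30x² + 37x + 36.
Step 3: lead(−2x⁵ + x⁴ − x³ − 30x² + 37x + 36) ÷ lead(D) = −2x⁵ ÷ 2x = −x⁴. Subtract (−x⁴)·D = −2x⁵ − 5x⁴. Remainder: 6x⁴ − x³ − 30x² + 37x + 36.
Step 4: lead(6x⁴ − x³ − 30x² + 37x + 36) ÷ lead(D) = 6x⁴ ÷ 2x = 3x³. Subtract (3x³)·D = 6x⁴ + 15x³. Remainder: −16x³ − 30x² + 37x + 36.
Step 5: lead(−16x³ − 30x² + 37x + 36) ÷ lead(D) = −16x³ ÷ 2x = −8x². Subtract (−8x²)·D = −16x³ − 40x². Remainder: 10x² + 37x + 36.
Step 6: lead(10x² + 37x + 36) ÷ lead(D) = 10x² ÷ 2x = 5x. Subtract (5x)·D = 10x² + 25x. Remainder: 12x + 36.
Step 7: lead(12x + 36) ÷ lead(D) = 12x ÷ 2x = 6. Subtract (6)·D = 12x + 30. Remainder: 6.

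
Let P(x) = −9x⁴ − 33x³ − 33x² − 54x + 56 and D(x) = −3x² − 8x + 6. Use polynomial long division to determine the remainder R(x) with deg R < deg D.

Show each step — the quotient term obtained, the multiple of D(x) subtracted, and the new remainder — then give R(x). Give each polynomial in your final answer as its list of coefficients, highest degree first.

Step 1: lead(−9x⁴ − 33x³ − 33x² − 54x + 56) ÷ lead(D) = −9x⁴ ÷ −3x² = 3x². Subtract (3x²)·D = −9x⁴ − 24x³ + 18x². Remainder: −9x³ − 51x² − 54x + 56.
Step 2: lead(−9x³ − 51x² − 54x + 56) ÷ lead(D) = −9x³ ÷ −3x² = 3x. Subtract (3x)·D = −9x³ − 24x² + 18x. Remainder: −27x² − 72x + 56.
Step 3: lead(−27x² − 72x + 56) ÷ lead(D) = −27x² ÷ −3x² = 9. Subtract (9)·D = −27x² − 72x + 54. Remainder: 2.

R = [2]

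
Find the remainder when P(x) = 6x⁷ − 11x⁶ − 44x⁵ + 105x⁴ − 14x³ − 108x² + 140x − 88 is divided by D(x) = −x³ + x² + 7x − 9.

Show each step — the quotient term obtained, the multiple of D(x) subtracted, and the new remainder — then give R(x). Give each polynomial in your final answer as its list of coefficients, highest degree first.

R = [9, -4, -7]

Step 1: lead(6x⁷ − 11x⁶ − 44x⁵ + 105x⁴ − 14x³ − 108x² + 140x − 88) ÷ lead(D) = 6x⁷ ÷ −x³ = −6x⁴. Subtract (−6x⁴)·D = 6x⁷ − 6x⁶ − 42x⁵ + 54x⁴. Remainder: −5x⁶ − 2x⁵ + 51x⁴ − 14x³ − 108x² + 140x − 88.
Step 2: lead(−5x⁶ − 2x⁵ + 51x⁴ − 14x³ − 108x² + 140x − 88) ÷ lead(D) = −5x⁶ ÷ −x³ = 5x³. Subtract (5x³)·D = −5x⁶ + 5x⁵ + 35x⁴ − 45x³. Remainder: −7x⁵ + 16x⁴ + 31x³ − 108x² + 140x − 88.
Step 3: lead(−7x⁵ + 16x⁴ + 31x³ − 108x² + 140x − 88) ÷ lead(D) = −7x⁵ ÷ −x³ = 7x². Subtract (7x²)·D = −7x⁵ + 7x⁴ + 49x³ − 63x². Remainder: 9x⁴ − 18x³ − 45x² + 140x − 88.
Step 4: lead(9x⁴ − 18x³ − 45x² + 140x − 88) ÷ lead(D) = 9x⁴ ÷ −x³ = −9x. Subtract (−9x)·D = 9x⁴ − 9x³ − 63x² + 81x. Remainder: −9x³ + 18x² + 59x − 88.
Step 5: lead(−9x³ + 18x² + 59x − 88) ÷ lead(D) = −9x³ ÷ −x³ = 9. Subtract (9)·D = −9x³ + 9x² + 63x − 81. Remainder: 9x² − 4x − 7.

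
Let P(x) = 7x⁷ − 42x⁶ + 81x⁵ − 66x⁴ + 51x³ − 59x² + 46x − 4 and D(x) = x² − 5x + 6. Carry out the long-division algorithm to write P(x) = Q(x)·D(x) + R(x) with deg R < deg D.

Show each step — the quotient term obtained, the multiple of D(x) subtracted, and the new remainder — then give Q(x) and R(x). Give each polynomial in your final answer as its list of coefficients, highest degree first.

Step 1: lead(7x⁷ − 42x⁶ + 81x⁵ − 66x⁴ + 51x³ − 59x² + 46x − 4) ÷ lead(D) = 7x⁷ ÷ x² = 7x⁵. Subtract (7x⁵)·D = 7x⁷ − 35x⁶ + 42x⁵. Remainder: −7x⁶ + 39x⁵ − 66x⁴ + 51x³ − 59x² + 46x − 4.
Step 2: lead(−7x⁶ + 39x⁵ − 66x⁴ + 51x³ − 59x² + 46x − 4) ÷ lead(D) = −7x⁶ ÷ x² = −7x⁴. Subtract (−7x⁴)·D = −7x⁶ + 35x⁵ − 42x⁴. Remainder: 4x⁵ − 24x⁴ + 51x³ − 59x² + 46x − 4.
Step 3: lead(4x⁵ − 24x⁴ + 51x³ − 59x² + 46x − 4) ÷ lead(D) = 4x⁵ ÷ x² = 4x³. Subtract (4x³)·D = 4x⁵ − 20x⁴ + 24x³. Remainder: −4x⁴ + 27x³ − 59x² + 46x − 4.
Step 4: lead(−4x⁴ + 27x³ − 59x² + 46x − 4) ÷ lead(D) = −4x⁴ ÷ x² = −4x². Subtract (−4x²)·D = −4x⁴ + 20x³ − 24x². Remainder: 7x³ − 35x² + 46x − 4.
Step 5: lead(7x³ − 35x² + 46x − 4) ÷ lead(D) = 7x³ ÷ x² = 7x. Subtract (7x)·D = 7x³ − 35x² + 42x. Remainder: 4x − 4.

Q = [7, -7, 4, -4, 7, 0]; R = [4, -4]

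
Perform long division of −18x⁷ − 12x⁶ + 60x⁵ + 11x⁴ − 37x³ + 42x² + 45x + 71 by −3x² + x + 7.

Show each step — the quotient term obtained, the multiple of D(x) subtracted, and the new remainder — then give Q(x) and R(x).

Step 1: lead(−18x⁷ − 12x⁶ + 60x⁵ + 11x⁴ − 37x³ + 42x² + 45x + 71) ÷ lead(D) = −18x⁷ ÷ −3x² = 6x⁵. Subtract (6x⁵)·D = −18x⁷ + 6x⁶ + 42x⁵. Remainder: −18x⁶ + 18x⁵ + 11x⁴ − 37x³ + 42x² + 45x + 71.
Step 2: lead(−18x⁶ + 18x⁵ + 11x⁴ − 37x³ + 42x² + 45x + 71) ÷ lead(D) = −18x⁶ ÷ −3x² = 6x⁴. Subtract (6x⁴)·D = −18x⁶ + 6x⁵ + 42x⁴. Remainder: 12x⁵ − 31x⁴ − 37x³ + 42x² + 45x + 71.
Step 3: lead(12x⁵ − 31x⁴ − 37x³ + 42x² + 45x + 71) ÷ lead(D) = 12x⁵ ÷ −3x² = −4x³. Subtract (−4x³)·D = 12x⁵ − 4x⁴ − 28x³. Remainder: −27x⁴ − 9x³ + 42x² + 45x + 71.
Step 4: lead(−27x⁴ − 9x³ + 42x² + 45x + 71) ÷ lead(D) = −27x⁴ ÷ −3x² = 9x². Subtract (9x²)·D = −27x⁴ + 9x³ + 63x². Remainder: −18x³ − 21x² + 45x + 71.
Step 5: lead(−18x³ − 21x² + 45x + 71) ÷ lead(D) = −18x³ ÷ −3x² = 6x. Subtract (6x)·D = −18x³ + 6x² + 42x. Remainder: −27x² + 3x + 71.
Step 6: lead(−27x² + 3x + 71) ÷ lead(D) = −27x² ÷ −3x² = 9. Subtract (9)·D = −27x² + 9x + 63. Remainder: −6x + 8.

Q(x) = 6x⁵ + 6x⁴ − 4x³ + 9x² + 6x + 9; R(x) = −6x + 8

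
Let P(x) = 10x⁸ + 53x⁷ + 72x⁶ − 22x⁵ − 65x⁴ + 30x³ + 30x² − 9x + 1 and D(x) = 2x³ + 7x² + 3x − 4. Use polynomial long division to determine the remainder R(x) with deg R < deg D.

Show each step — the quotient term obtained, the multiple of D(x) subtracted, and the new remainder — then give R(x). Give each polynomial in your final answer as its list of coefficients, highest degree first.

Step 1: lead(10x⁸ + 53x⁷ + 72x⁶ − 22x⁵ − 65x⁴ + 30x³ + 30x² − 9x + 1) ÷ lead(D) = 10x⁸ ÷ 2x³ = 5x⁵. Subtract (5x⁵)·D = 10x⁸ + 35x⁷ + 15x⁶ − 20x⁵. Remainder: 18x⁷ + 57x⁶ − 2x⁵ − 65x⁴ + 30x³ + 30x² − 9x + 1.
Step 2: lead(18x⁷ + 57x⁶ − 2x⁵ − 65x⁴ + 30x³ + 30x² − 9x + 1) ÷ lead(D) = 18x⁷ ÷ 2x³ = 9x⁴. Subtract (9x⁴)·D = 18x⁷ + 63x⁶ + 27x⁵ − 36x⁴. Remainder: −6x⁶ − 29x⁵ − 29x⁴ + 30x³ + 30x² − 9x + 1.
Step 3: lead(−6x⁶ − 29x⁵ − 29x⁴ + 30x³ + 30x² − 9x + 1) ÷ lead(D) = −6x⁶ ÷ 2x³ = −3x³. Subtract (−3x³)·D = −6x⁶ − 21x⁵ − 9x⁴ + 12x³. Remainder: −8x⁵ − 20x⁴ + 18x³ + 30x² − 9x + 1.
Step 4: lead(−8x⁵ − 20x⁴ + 18x³ + 30x² − 9x + 1) ÷ lead(D) = −8x⁵ ÷ 2x³ = −4x². Subtract (−4x²)·D = −8x⁵ − 28x⁴ − 12x³ + 16x². Remainder: 8x⁴ + 30x³ + 14x² − 9x + 1.
Step 5: lead(8x⁴ + 30x³ + 14x² − 9x + 1) ÷ lead(D) = 8x⁴ ÷ 2x³ = 4x. Subtract (4x)·D = 8x⁴ + 28x³ + 12x² − 16x. Remainder: 2x³ + 2x² + 7x + 1.
Step 6: lead(2x³ + 2x² + 7x + 1) ÷ lead(D) = 2x³ ÷ 2x³ = 1. Subtract (1)·D = 2x³ + 7x² + 3x − 4. Remainder: −5x² + 4x + 5.

R = [-5, 4, 5]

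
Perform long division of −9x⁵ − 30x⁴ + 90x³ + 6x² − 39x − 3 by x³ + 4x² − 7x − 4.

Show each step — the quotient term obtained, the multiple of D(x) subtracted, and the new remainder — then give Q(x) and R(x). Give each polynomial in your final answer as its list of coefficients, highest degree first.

Step 1: lead(−9x⁵ − 30x⁴ + 90x³ + 6x² − 39x − 3) ÷ lead(D) = −9x⁵ ÷ x³ = −9x². Subtract (−9x²)·D = −9x⁵ − 36x⁴ + 63x³ + 36x². Remainder: 6x⁴ + 27x³ − 30x² − 39x − 3.
Step 2: lead(6x⁴ + 27x³ − 30x² − 39x − 3) ÷ lead(D) = 6x⁴ ÷ x³ = 6x. Subtract (6x)·D = 6x⁴ + 24x³ − 42x² − 24x. Remainder: 3x³ + 12x² − 15x − 3.
Step 3: lead(3x³ + 12x² − 15x − 3) ÷ lead(D) = 3x³ ÷ x³ = 3. Subtract (3)·D = 3x³ + 12x² − 21x − 12. Remainder: 6x + 9.

Q = [-9, 6, 3]; R = [6, 9]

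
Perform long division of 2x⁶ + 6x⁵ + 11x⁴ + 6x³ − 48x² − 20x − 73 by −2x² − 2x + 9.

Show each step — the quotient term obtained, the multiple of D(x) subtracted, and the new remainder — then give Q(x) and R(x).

Step 1: lead(2x⁶ + 6x⁵ + 11x⁴ + 6x³ − 48x² − 20x − 73) ÷ lead(D) = 2x⁶ ÷ −2x² = −x⁴. Subtract (−x⁴)·D = 2x⁶ + 2x⁵ − 9x⁴. Remainder: 4x⁵ + 20x⁴ + 6x³ − 48x² − 20x − 73.
Step 2: lead(4x⁵ + 20x⁴ + 6x³ − 48x² − 20x − 73) ÷ lead(D) = 4x⁵ ÷ −2x² = −2x³. Subtract (−2x³)·D = 4x⁵ + 4x⁴ − 18x³. Remainder: 16x⁴ + 24x³ − 48x² − 20x − 73.
Step 3: lead(16x⁴ + 24x³ − 48x² − 20x − 73) ÷ lead(D) = 16x⁴ ÷ −2x² = −8x². Subtract (−8x²)·D = 16x⁴ + 16x³ − 72x². Remainder: 8x³ + 24x² − 20x − 73.
Step 4: lead(8x³ + 24x² − 20x − 73) ÷ lead(D) = 8x³ ÷ −2x² = −4x. Subtract (−4x)·D = 8x³ + 8x² − 36x. Remainder: 16x² + 16x − 73.
Step 5: lead(16x² + 16x − 73) ÷ lead(D) = 16x² ÷ −2x² = −8. Subtract (−8)·D = 16x² + 16x − 72. Remainder: −1.

Q(x) = −x⁴ − 2x³ − 8x² − 4x − 8; R(x) = −1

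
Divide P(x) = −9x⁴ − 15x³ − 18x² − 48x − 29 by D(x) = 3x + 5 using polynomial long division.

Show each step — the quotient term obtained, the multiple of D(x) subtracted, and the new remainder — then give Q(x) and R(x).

Step 1: lead(−9x⁴ − 15x³ − 18x² − 48x − 29) ÷ lead(D) = −9x⁴ ÷ 3x = −3x³. Subtract (−3x³)·D = −9x⁴ − 15x³. Remainder: −18x² − 48x − 29.
Step 2: lead(−18x² − 48x − 29) ÷ lead(D) = −18x² ÷ 3x = −6x. Subtract (−6x)·D = −18x² − 30x. Remainder: −18x − 29.
Step 3: lead(−18x − 29) ÷ lead(D) = −18x ÷ 3x = −6. Subtract (−6)·D = −18x − 30. Remainder: 1.

Q(x) = −3x³ − 6x − 6; R(x) = 1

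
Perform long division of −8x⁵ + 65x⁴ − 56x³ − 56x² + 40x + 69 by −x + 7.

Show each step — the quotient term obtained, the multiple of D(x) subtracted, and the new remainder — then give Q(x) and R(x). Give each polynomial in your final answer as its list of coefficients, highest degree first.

Q = [8, -9, -7, 7, 9]; R = [6]

Step 1: lead(−8x⁵ + 65x⁴ − 56x³ − 56x² + 40x + 69) ÷ lead(D) = −8x⁵ ÷ −x = 8x⁴. Subtract (8x⁴)·D = −8x⁵ + 56x⁴. Remainder: 9x⁴ − 56x³ − 56x² + 40x + 69.
Step 2: lead(9x⁴ − 56x³ − 56x² + 40x + 69) ÷ lead(D) = 9x⁴ ÷ −x = −9x³. Subtract (−9x³)·D = 9x⁴ − 63x³. Remainder: 7x³ − 56x² + 40x + 69.
Step 3: lead(7x³ − 56x² + 40x + 69) ÷ lead(D) = 7x³ ÷ −x = −7x². Subtract (−7x²)·D = 7x³ − 49x². Remainder: −7x² + 40x + 69.
Step 4: lead(−7x² + 40x + 69) ÷ lead(D) = −7x² ÷ −x = 7x. Subtract (7x)·D = −7x² + 49x. Remainder: −9x + 69.
Step 5: lead(−9x + 69) ÷ lead(D) = −9x ÷ −x = 9. Subtract (9)·D = −9x + 63. Remainder: 6.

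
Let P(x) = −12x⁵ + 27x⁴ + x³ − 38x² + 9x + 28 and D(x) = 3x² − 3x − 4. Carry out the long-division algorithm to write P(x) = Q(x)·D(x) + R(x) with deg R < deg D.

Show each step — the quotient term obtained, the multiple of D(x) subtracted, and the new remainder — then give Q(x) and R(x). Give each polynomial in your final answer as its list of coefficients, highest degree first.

Q = [-4, 5, 0, -6]; R = [-9, 4]

Step 1: lead(−12x⁵ + 27x⁴ + x³ − 38x² + 9x + 28) ÷ lead(D) = −12x⁵ ÷ 3x² = −4x³. Subtract (−4x³)·D = −12x⁵ + 12x⁴ + 16x³. Remainder: 15x⁴ − 15x³ − 38x² + 9x + 28.
Step 2: lead(15x⁴ − 15x³ − 38x² + 9x + 28) ÷ lead(D) = 15x⁴ ÷ 3x² = 5x². Subtract (5x²)·D = 15x⁴ − 15x³ − 20x². Remainder: −18x² + 9x + 28.
Step 3: lead(−18x² + 9x + 28) ÷ lead(D) = −18x² ÷ 3x² = −6. Subtract (−6)·D = −18x² + 18x + 24. Remainder: −9x + 4.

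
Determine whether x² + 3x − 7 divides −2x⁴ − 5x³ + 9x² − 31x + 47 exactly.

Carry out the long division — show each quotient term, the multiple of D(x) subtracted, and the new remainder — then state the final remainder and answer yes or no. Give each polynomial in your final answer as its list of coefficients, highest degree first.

Step 1: lead(−2x⁴ − 5x³ + 9x² − 31x + 47) ÷ lead(D) = −2x⁴ ÷ x² = −2x². Subtract (−2x²)·D = −2x⁴ − 6x³ + 14x². Remainder: x³ − 5x² − 31x + 47.
Step 2: lead(x³ − 5x² − 31x + 47) ÷ lead(D) = x³ ÷ x² = x. Subtract (x)·D = x³ + 3x² − 7x. Remainder: −8x² − 24x + 47.
Step 3: lead(−8x² − 24x + 47) ÷ lead(D) = −8x² ÷ x² = −8. Subtract (−8)·D = −8x² − 24x + 56. Remainder: −9.

R = [-9], so D(x) is not a factor of P(x). no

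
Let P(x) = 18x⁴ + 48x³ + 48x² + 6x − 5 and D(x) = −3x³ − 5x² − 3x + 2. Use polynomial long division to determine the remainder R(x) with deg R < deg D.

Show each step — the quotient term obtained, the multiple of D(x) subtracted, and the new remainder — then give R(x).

R(x) = 7

Step 1: lead(18x⁴ + 48x³ + 48x² + 6x − 5) ÷ lead(D) = 18x⁴ ÷ −3x³ = −6x. Subtract (−6x)·D = 18x⁴ + 30x³ + 18x² − 12x. Remainder: 18x³ + 30x² + 18x − 5.
Step 2: lead(18x³ + 30x² + 18x − 5) ÷ lead(D) = 18x³ ÷ −3x³ = −6. Subtract (−6)·D = 18x³ + 30x² + 18x − 12. Remainder: 7.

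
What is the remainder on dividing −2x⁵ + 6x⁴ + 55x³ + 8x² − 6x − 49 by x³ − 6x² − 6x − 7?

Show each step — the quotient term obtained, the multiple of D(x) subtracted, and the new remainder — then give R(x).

R(x) = −6x

Step 1: lead(−2x⁵ + 6x⁴ + 55x³ + 8x² − 6x − 49) ÷ lead(D) = −2x⁵ ÷ x³ = −2x². Subtract (−2x²)·D = −2x⁵ + 12x⁴ + 12x³ + 14x². Remainder: −6x⁴ + 43x³ − 6x² − 6x − 49.
Step 2: lead(−6x⁴ + 43x³ − 6x² − 6x − 49) ÷ lead(D) = −6x⁴ ÷ x³ = −6x. Subtract (−6x)·D = −6x⁴ + 36x³ + 36x² + 42x. Remainder: 7x³ − 42x² − 48x − 49.
Step 3: lead(7x³ − 42x² − 48x − 49) ÷ lead(D) = 7x³ ÷ x³ = 7. Subtract (7)·D = 7x³ − 42x² − 42x − 49. Remainder: −6x.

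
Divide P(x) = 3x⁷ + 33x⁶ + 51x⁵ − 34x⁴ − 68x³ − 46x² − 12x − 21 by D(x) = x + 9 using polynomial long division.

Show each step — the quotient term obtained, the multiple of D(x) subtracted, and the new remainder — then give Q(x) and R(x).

Step 1: lead(3x⁷ + 33x⁶ + 51x⁵ − 34x⁴ − 68x³ − 46x² − 12x − 21) ÷ lead(D) = 3x⁷ ÷ x = 3x⁶. Subtract (3x⁶)·D = 3x⁷ + 27x⁶. Remainder: 6x⁶ + 51x⁵ − 34x⁴ − 68x³ − 46x² − 12x − 21.
Step 2: lead(6x⁶ + 51x⁵ − 34x⁴ − 68x³ − 46x² − 12x − 21) ÷ lead(D) = 6x⁶ ÷ x = 6x⁵. Subtract (6x⁵)·D = 6x⁶ + 54x⁵. Remainder: −3x⁵ − 34x⁴ − 68x³ − 46x² − 12x − 21.
Step 3: lead(−3x⁵ − 34x⁴ − 68x³ − 46x² − 12x − 21) ÷ lead(D) = −3x⁵ ÷ x = −3x⁴. Subtract (−3x⁴)·D = −3x⁵ − 27x⁴. Remainder: −7x⁴ − 68x³ − 46x² − 12x − 21.
Step 4: lead(−7x⁴ − 68x³ − 46x² − 12x − 21) ÷ lead(D) = −7x⁴ ÷ x = −7x³. Subtract (−7x³)·D = −7x⁴ − 63x³. Remainder: −5x³ − 46x² − 12x − 21.
Step 5: lead(−5x³ − 46x² − 12x − 21) ÷ lead(D) = −5x³ ÷ x = −5x². Subtract (−5x²)·D = −5x³ − 45x². Remainder: −x² − 12x − 21.
Step 6: lead(−x² − 12x − 21) ÷ lead(D) = −x² ÷ x = −x. Subtract (−x)·D = −x² − 9x. Remainder: −3x − 21.
Step 7: lead(−3x − 21) ÷ lead(D) = −3x ÷ x = −3. Subtract (−3)·D = −3x − 27. Remainder: 6.

Q(x) = 3x⁶ + 6x⁵ − 3x⁴ − 7x³ − 5x² − x − 3; R(x) = 6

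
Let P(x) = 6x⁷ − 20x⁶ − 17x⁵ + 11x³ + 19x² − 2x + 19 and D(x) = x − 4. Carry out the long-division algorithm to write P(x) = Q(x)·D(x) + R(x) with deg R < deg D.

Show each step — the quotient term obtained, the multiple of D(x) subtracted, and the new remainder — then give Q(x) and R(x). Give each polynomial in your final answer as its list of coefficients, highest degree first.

Q = [6, 4, -1, -4, -5, -1, -6]; R = [-5]

Step 1: lead(6x⁷ − 20x⁶ − 17x⁵ + 11x³ + 19x² − 2x + 19) ÷ lead(D) = 6x⁷ ÷ x = 6x⁶. Subtract (6x⁶)·D = 6x⁷ − 24x⁶. Remainder: 4x⁶ − 17x⁵ + 11x³ + 19x² − 2x + 19.
Step 2: lead(4x⁶ − 17x⁵ + 11x³ + 19x² − 2x + 19) ÷ lead(D) = 4x⁶ ÷ x = 4x⁵. Subtract (4x⁵)·D = 4x⁶ − 16x⁵. Remainder: −x⁵ + 11x³ + 19x² − 2x + 19.
Step 3: lead(−x⁵ + 11x³ + 19x² − 2x + 19) ÷ lead(D) = −x⁵ ÷ x = −x⁴. Subtract (−x⁴)·D = −x⁵ + 4x⁴. Remainder: −4x⁴ + 11x³ + 19x² − 2x + 19.
Step 4: lead(−4x⁴ + 11x³ + 19x² − 2x + 19) ÷ lead(D) = −4x⁴ ÷ x = −4x³. Subtract (−4x³)·D = −4x⁴ + 16x³. Remainder: −5x³ + 19x² − 2x + 19.
Step 5: lead(−5x³ + 19x² − 2x + 19) ÷ lead(D) = −5x³ ÷ x = −5x². Subtract (−5x²)·D = −5x³ + 20x². Remainder: −x² − 2x + 19.
Step 6: lead(−x² − 2x + 19) ÷ lead(D) = −x² ÷ x = −x. Subtract (−x)·D = −x² + 4x. Remainder: −6x + 19.
Step 7: lead(−6x + 19) ÷ lead(D) = −6x ÷ x = −6. Subtract (−6)·D = −6x + 24. Remainder: −5.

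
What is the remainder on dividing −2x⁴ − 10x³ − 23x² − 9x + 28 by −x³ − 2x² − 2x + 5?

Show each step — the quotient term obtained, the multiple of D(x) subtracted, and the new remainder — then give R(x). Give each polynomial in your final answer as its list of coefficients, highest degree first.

Step 1: lead(−2x⁴ − 10x³ − 23x² − 9x + 28) ÷ lead(D) = −2x⁴ ÷ −x³ = 2x. Subtract (2x)·D = −2x⁴ − 4x³ − 4x² + 10x. Remainder: −6x³ − 19x² − 19x + 28.
Step 2: lead(−6x³ − 19x² − 19x + 28) ÷ lead(D) = −6x³ ÷ −x³ = 6. Subtract (6)·D = −6x³ − 12x² − 12x + 30. Remainder: −7x² − 7x − 2.

R = [-7, -7, -2]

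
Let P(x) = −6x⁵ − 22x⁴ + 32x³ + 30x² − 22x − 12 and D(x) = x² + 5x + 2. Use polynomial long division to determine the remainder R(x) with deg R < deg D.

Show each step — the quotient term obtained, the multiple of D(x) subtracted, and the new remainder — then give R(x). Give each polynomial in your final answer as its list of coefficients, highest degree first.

Step 1: lead(−6x⁵ − 22x⁴ + 32x³ + 30x² − 22x − 12) ÷ lead(D) = −6x⁵ ÷ x² = −6x³. Subtract (−6x³)·D = −6x⁵ − 30x⁴ − 12x³. Remainder: 8x⁴ + 44x³ + 30x² − 22x − 12.
Step 2: lead(8x⁴ + 44x³ + 30x² − 22x − 12) ÷ lead(D) = 8x⁴ ÷ x² = 8x². Subtract (8x²)·D = 8x⁴ + 40x³ + 16x². Remainder: 4x³ + 14x² − 22x − 12.
Step 3: lead(4x³ + 14x² − 22x − 12) ÷ lead(D) = 4x³ ÷ x² = 4x. Subtract (4x)·D = 4x³ + 20x² + 8x. Remainder: −6x² − 30x − 12.
Step 4: lead(−6x² − 30x − 12) ÷ lead(D) = −6x² ÷ x² = −6. Subtract (−6)·D = −6x² − 30x − 12. Remainder: 0.

R = [0]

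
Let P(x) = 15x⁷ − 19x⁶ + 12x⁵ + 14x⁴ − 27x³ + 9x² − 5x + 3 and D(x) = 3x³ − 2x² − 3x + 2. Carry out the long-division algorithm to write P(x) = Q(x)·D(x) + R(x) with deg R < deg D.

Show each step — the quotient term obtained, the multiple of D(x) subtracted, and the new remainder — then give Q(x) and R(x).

Step 1: lead(15x⁷ − 19x⁶ + 12x⁵ + 14x⁴ − 27x³ + 9x² − 5x + 3) ÷ lead(D) = 15x⁷ ÷ 3x³ = 5x⁴. Subtract (5x⁴)·D = 15x⁷ − 10x⁶ − 15x⁵ + 10x⁴. Remainder: −9x⁶ + 27x⁵ + 4x⁴ − 27x³ + 9x² − 5x + 3.
Step 2: lead(−9x⁶ + 27x⁵ + 4x⁴ − 27x³ + 9x² − 5x + 3) ÷ lead(D) = −9x⁶ ÷ 3x³ = −3x³. Subtract (−3x³)·D = −9x⁶ + 6x⁵ + 9x⁴ − 6x³. Remainder: 21x⁵ − 5x⁴ − 21x³ + 9x² − 5x + 3.
Step 3: lead(21x⁵ − 5x⁴ − 21x³ + 9x² − 5x + 3) ÷ lead(D) = 21x⁵ ÷ 3x³ = 7x². Subtract (7x²)·D = 21x⁵ − 14x⁴ − 21x³ + 14x². Remainder: 9x⁴ − 5x² − 5x + 3.
Step 4: lead(9x⁴ − 5x² − 5x + 3) ÷ lead(D) = 9x⁴ ÷ 3x³ = 3x. Subtract (3x)·D = 9x⁴ − 6x³ − 9x² + 6x. Remainder: 6x³ + 4x² − 11x + 3.
Step 5: lead(6x³ + 4x² − 11x + 3) ÷ lead(D) = 6x³ ÷ 3x³ = 2. Subtract (2)·D = 6x³ − 4x² − 6x + 4. Remainder: 8x² − 5x − 1.

Q(x) = 5x⁴ − 3x³ + 7x² + 3x + 2; R(x) = 8x² − 5x − 1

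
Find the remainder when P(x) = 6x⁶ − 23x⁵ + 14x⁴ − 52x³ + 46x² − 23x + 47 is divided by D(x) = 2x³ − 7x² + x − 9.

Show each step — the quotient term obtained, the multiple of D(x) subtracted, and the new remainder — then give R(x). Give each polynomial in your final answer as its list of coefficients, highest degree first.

R = [2]

Step 1: lead(6x⁶ − 23x⁵ + 14x⁴ − 52x³ + 46x² − 23x + 47) ÷ lead(D) = 6x⁶ ÷ 2x³ = 3x³. Subtract (3x³)·D = 6x⁶ − 21x⁵ + 3x⁴ − 27x³. Remainder: −2x⁵ + 11x⁴ − 25x³ + 46x² − 23x + 47.
Step 2: lead(−2x⁵ + 11x⁴ − 25x³ + 46x² − 23x + 47) ÷ lead(D) = −2x⁵ ÷ 2x³ = −x². Subtract (−x²)·D = −2x⁵ + 7x⁴ − x³ + 9x². Remainder: 4x⁴ − 24x³ + 37x² − 23x + 47.
Step 3: lead(4x⁴ − 24x³ + 37x² − 23x + 47) ÷ lead(D) = 4x⁴ ÷ 2x³ = 2x. Subtract (2x)·D = 4x⁴ − 14x³ + 2x² − 18x. Remainder: −10x³ + 35x² − 5x + 47.
Step 4: lead(−10x³ + 35x² − 5x + 47) ÷ lead(D) = −10x³ ÷ 2x³ = −5. Subtract (−5)·D = −10x³ + 35x² − 5x + 45. Remainder: 2.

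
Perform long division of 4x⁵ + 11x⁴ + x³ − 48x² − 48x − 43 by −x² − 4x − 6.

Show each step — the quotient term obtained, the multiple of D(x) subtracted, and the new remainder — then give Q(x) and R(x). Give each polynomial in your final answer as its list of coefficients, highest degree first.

Q = [-4, 5, 3, 6]; R = [-6, -7]

Step 1: lead(4x⁵ + 11x⁴ + x³ − 48x² − 48x − 43) ÷ lead(D) = 4x⁵ ÷ −x² = −4x³. Subtract (−4x³)·D = 4x⁵ + 16x⁴ + 24x³. Remainder: −5x⁴ − 23x³ − 48x² − 48x − 43.
Step 2: lead(−5x⁴ − 23x³ − 48x² − 48x − 43) ÷ lead(D) = −5x⁴ ÷ −x² = 5x². Subtract (5x²)·D = −5x⁴ − 20x³ − 30x². Remainder: −3x³ − 18x² − 48x − 43.
Step 3: lead(−3x³ − 18x² − 48x − 43) ÷ lead(D) = −3x³ ÷ −x² = 3x. Subtract (3x)·D = −3x³ − 12x² − 18x. Remainder: −6x² − 30x − 43.
Step 4: lead(−6x² − 30x − 43) ÷ lead(D) = −6x² ÷ −x² = 6. Subtract (6)·D = −6x² − 24x − 36. Remainder: −6x − 7.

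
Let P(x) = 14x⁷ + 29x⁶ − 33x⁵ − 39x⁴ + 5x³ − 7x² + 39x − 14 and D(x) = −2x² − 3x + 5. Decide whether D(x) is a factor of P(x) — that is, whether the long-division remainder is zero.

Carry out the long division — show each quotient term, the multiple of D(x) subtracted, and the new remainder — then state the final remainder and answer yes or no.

Step 1: lead(14x⁷ + 29x⁶ − 33x⁵ − 39x⁴ + 5x³ − 7x² + 39x − 14) ÷ lead(D) = 14x⁷ ÷ −2x² = −7x⁵. Subtract (−7x⁵)·D = 14x⁷ + 21x⁶ − 35x⁵. Remainder: 8x⁶ + 2x⁵ − 39x⁴ + 5x³ − 7x² + 39x − 14.
Step 2: lead(8x⁶ + 2x⁵ − 39x⁴ + 5x³ − 7x² + 39x − 14) ÷ lead(D) = 8x⁶ ÷ −2x² = −4x⁴. Subtract (−4x⁴)·D = 8x⁶ + 12x⁵ − 20x⁴. Remainder: −10x⁵ − 19x⁴ + 5x³ − 7x² + 39x − 14.
Step 3: lead(−10x⁵ − 19x⁴ + 5x³ − 7x² + 39x − 14) ÷ lead(D) = −10x⁵ ÷ −2x² = 5x³. Subtract (5x³)·D = −10x⁵ − 15x⁴ + 25x³. Remainder: −4x⁴ − 20x³ − 7x² + 39x − 14.
Step 4: lead(−4x⁴ − 20x³ − 7x² + 39x − 14) ÷ lead(D) = −4x⁴ ÷ −2x² = 2x². Subtract (2x²)·D = −4x⁴ − 6x³ + 10x². Remainder: −14x³ − 17x² + 39x − 14.
Step 5: lead(−14x³ − 17x² + 39x − 14) ÷ lead(D) = −14x³ ÷ −2x² = 7x. Subtract (7x)·D = −14x³ − 21x² + 35x. Remainder: 4x² + 4x − 14.
Step 6: lead(4x² + 4x − 14) ÷ lead(D) = 4x² ÷ −2x² = −2. Subtract (−2)·D = 4x² + 6x − 10. Remainder: −2x − 4.

R(x) = −2x − 4, so D(x) is not a factor of P(x). no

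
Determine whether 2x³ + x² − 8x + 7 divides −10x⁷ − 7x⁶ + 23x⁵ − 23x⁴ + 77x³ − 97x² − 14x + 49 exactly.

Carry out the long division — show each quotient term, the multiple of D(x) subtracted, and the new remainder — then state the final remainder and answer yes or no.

R(x) = 0, so D(x) is a factor of P(x). yes

Step 1: lead(−10x⁷ − 7x⁶ + 23x⁵ − 23x⁴ + 77x³ − 97x² − 14x + 49) ÷ lead(D) = −10x⁷ ÷ 2x³ = −5x⁴. Subtract (−5x⁴)·D = −10x⁷ − 5x⁶ + 40x⁵ − 35x⁴. Remainder: −2x⁶ − 17x⁵ + 12x⁴ + 77x³ − 97x² − 14x + 49.
Step 2: lead(−2x⁶ − 17x⁵ + 12x⁴ + 77x³ − 97x² − 14x + 49) ÷ lead(D) = −2x⁶ ÷ 2x³ = −x³. Subtract (−x³)·D = −2x⁶ − x⁵ + 8x⁴ − 7x³. Remainder: −16x⁵ + 4x⁴ + 84x³ − 97x² − 14x + 49.
Step 3: lead(−16x⁵ + 4x⁴ + 84x³ − 97x² − 14x + 49) ÷ lead(D) = −16x⁵ ÷ 2x³ = −8x². Subtract (−8x²)·D = −16x⁵ − 8x⁴ + 64x³ − 56x². Remainder: 12x⁴ + 20x³ − 41x² − 14x + 49.
Step 4: lead(12x⁴ + 20x³ − 41x² − 14x + 49) ÷ lead(D) = 12x⁴ ÷ 2x³ = 6x. Subtract (6x)·D = 12x⁴ + 6x³ − 48x² + 42x. Remainder: 14x³ + 7x² − 56x + 49.
Step 5: lead(14x³ + 7x² − 56x + 49) ÷ lead(D) = 14x³ ÷ 2x³ = 7. Subtract (7)·D = 14x³ + 7x² − 56x + 49. Remainder: 0.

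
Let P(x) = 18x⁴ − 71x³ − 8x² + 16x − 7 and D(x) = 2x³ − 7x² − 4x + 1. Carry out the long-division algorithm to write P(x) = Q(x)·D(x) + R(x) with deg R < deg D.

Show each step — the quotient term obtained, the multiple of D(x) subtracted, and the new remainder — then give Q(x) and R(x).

Q(x) = 9x − 4; R(x) = −9x − 3

Step 1: lead(18x⁴ − 71x³ − 8x² + 16x − 7) ÷ lead(D) = 18x⁴ ÷ 2x³ = 9x. Subtract (9x)·D = 18x⁴ − 63x³ − 36x² + 9x. Remainder: −8x³ + 28x² + 7x − 7.
Step 2: lead(−8x³ + 28x² + 7x − 7) ÷ lead(D) = −8x³ ÷ 2x³ = −4. Subtract (−4)·D = −8x³ + 28x² + 16x − 4. Remainder: −9x − 3.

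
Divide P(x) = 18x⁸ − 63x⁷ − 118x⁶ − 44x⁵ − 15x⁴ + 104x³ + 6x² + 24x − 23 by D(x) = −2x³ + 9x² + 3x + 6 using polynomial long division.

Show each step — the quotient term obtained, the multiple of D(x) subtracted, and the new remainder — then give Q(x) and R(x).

Q(x) = −9x⁵ − 9x⁴ + 5x³ + 4x² + 6x − 4; R(x) = 1

Step 1: lead(18x⁸ − 63x⁷ − 118x⁶ − 44x⁵ − 15x⁴ + 104x³ + 6x² + 24x − 23) ÷ lead(D) = 18x⁸ ÷ −2x³ = −9x⁵. Subtract (−9x⁵)·D = 18x⁸ − 81x⁷ − 27x⁶ − 54x⁵. Remainder: 18x⁷ − 91x⁶ + 10x⁵ − 15x⁴ + 104x³ + 6x² + 24x − 23.
Step 2: lead(18x⁷ − 91x⁶ + 10x⁵ − 15x⁴ + 104x³ + 6x² + 24x − 23) ÷ lead(D) = 18x⁷ ÷ −2x³ = −9x⁴. Subtract (−9x⁴)·D = 18x⁷ − 81x⁶ − 27x⁵ − 54x⁴. Remainder: −10x⁶ + 37x⁵ + 39x⁴ + 104x³ + 6x² + 24x − 23.
Step 3: lead(−10x⁶ + 37x⁵ + 39x⁴ + 104x³ + 6x² + 24x − 23) ÷ lead(D) = −10x⁶ ÷ −2x³ = 5x³. Subtract (5x³)·D = −10x⁶ + 45x⁵ + 15x⁴ + 30x³. Remainder: −8x⁵ + 24x⁴ + 74x³ + 6x² + 24x − 23.
Step 4: lead(−8x⁵ + 24x⁴ + 74x³ + 6x² + 24x − 23) ÷ lead(D) = −8x⁵ ÷ −2x³ = 4x². Subtract (4x²)·D = −8x⁵ + 36x⁴ + 12x³ + 24x². Remainder: −12x⁴ + 62x³ − 18x² + 24x − 23.
Step 5: lead(−12x⁴ + 62x³ − 18x² + 24x − 23) ÷ lead(D) = −12x⁴ ÷ −2x³ = 6x. Subtract (6x)·D = −12x⁴ + 54x³ + 18x² + 36x. Remainder: 8x³ − 36x² − 12x − 23.
Step 6: lead(8x³ − 36x² − 12x − 23) ÷ lead(D) = 8x³ ÷ −2x³ = −4. Subtract (−4)·D = 8x³ − 36x² − 12x − 24. Remainder: 1.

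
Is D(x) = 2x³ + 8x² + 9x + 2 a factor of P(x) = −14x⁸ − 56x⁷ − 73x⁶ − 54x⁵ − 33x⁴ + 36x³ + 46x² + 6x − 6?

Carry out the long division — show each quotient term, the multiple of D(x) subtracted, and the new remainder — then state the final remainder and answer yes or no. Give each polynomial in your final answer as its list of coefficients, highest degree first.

R = [3, -4], so D(x) is not a factor of P(x). no

Step 1: lead(−14x⁸ − 56x⁷ − 73x⁶ − 54x⁵ − 33x⁴ + 36x³ + 46x² + 6x − 6) ÷ lead(D) = −14x⁸ ÷ 2x³ = −7x⁵. Subtract (−7x⁵)·D = −14x⁸ − 56x⁷ − 63x⁶ − 14x⁵. Remainder: −10x⁶ − 40x⁵ − 33x⁴ + 36x³ + 46x² + 6x − 6.
Step 2: lead(−10x⁶ − 40x⁵ − 33x⁴ + 36x³ + 46x² + 6x − 6) ÷ lead(D) = −10x⁶ ÷ 2x³ = −5x³. Subtract (−5x³)·D = −10x⁶ − 40x⁵ − 45x⁴ − 10x³. Remainder: 12x⁴ + 46x³ + 46x² + 6x − 6.
Step 3: lead(12x⁴ + 46x³ + 46x² + 6x − 6) ÷ lead(D) = 12x⁴ ÷ 2x³ = 6x. Subtract (6x)·D = 12x⁴ + 48x³ + 54x² + 12x. Remainder: −2x³ − 8x² − 6x − 6.
Step 4: lead(−2x³ − 8x² − 6x − 6) ÷ lead(D) = −2x³ ÷ 2x³ = −1. Subtract (−1)·D = −2x³ − 8x² − 9x − 2. Remainder: 3x − 4.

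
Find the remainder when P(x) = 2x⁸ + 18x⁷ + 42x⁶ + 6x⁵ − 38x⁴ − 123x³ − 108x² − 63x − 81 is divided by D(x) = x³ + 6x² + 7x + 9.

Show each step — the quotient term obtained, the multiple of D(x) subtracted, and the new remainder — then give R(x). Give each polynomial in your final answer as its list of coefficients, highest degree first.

Step 1: lead(2x⁸ + 18x⁷ + 42x⁶ + 6x⁵ − 38x⁴ − 123x³ − 108x² − 63x − 81) ÷ lead(D) = 2x⁸ ÷ x³ = 2x⁵. Subtract (2x⁵)·D = 2x⁸ + 12x⁷ + 14x⁶ + 18x⁵. Remainder: 6x⁷ + 28x⁶ − 12x⁵ − 38x⁴ − 123x³ − 108x² − 63x − 81.
Step 2: lead(6x⁷ + 28x⁶ − 12x⁵ − 38x⁴ − 123x³ − 108x² − 63x − 81) ÷ lead(D) = 6x⁷ ÷ x³ = 6x⁴. Subtract (6x⁴)·D = 6x⁷ + 36x⁶ + 42x⁵ + 54x⁴. Remainder: −8x⁶ − 54x⁵ − 92x⁴ − 123x³ − 108x² − 63x − 81.
Step 3: lead(−8x⁶ − 54x⁵ − 92x⁴ − 123x³ − 108x² − 63x − 81) ÷ lead(D) = −8x⁶ ÷ x³ = −8x³. Subtract (−8x³)·D = −8x⁶ − 48x⁵ − 56x⁴ − 72x³. Remainder: −6x⁵ − 36x⁴ − 51x³ − 108x² − 63x − 81.
Step 4: lead(−6x⁵ − 36x⁴ − 51x³ − 108x² − 63x − 81) ÷ lead(D) = −6x⁵ ÷ x³ = −6x². Subtract (−6x²)·D = −6x⁵ − 36x⁴ − 42x³ − 54x². Remainder: −9x³ − 54x² − 63x − 81.
Step 5: lead(−9x³ − 54x² − 63x − 81) ÷ lead(D) = −9x³ ÷ x³ = −9. Subtract (−9)·D = −9x³ − 54x² − 63x − 81. Remainder: 0.

R = [0]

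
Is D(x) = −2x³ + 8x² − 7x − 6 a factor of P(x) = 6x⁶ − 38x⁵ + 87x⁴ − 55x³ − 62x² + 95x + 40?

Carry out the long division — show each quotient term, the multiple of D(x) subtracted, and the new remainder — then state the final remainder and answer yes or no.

Step 1: lead(6x⁶ − 38x⁵ + 87x⁴ − 55x³ − 62x² + 95x + 40) ÷ lead(D) = 6x⁶ ÷ −2x³ = −3x³. Subtract (−3x³)·D = 6x⁶ − 24x⁵ + 21x⁴ + 18x³. Remainder: −14x⁵ + 66x⁴ − 73x³ − 62x² + 95x + 40.
Step 2: lead(−14x⁵ + 66x⁴ − 73x³ − 62x² + 95x + 40) ÷ lead(D) = −14x⁵ ÷ −2x³ = 7x². Subtract (7x²)·D = −14x⁵ + 56x⁴ − 49x³ − 42x². Remainder: 10x⁴ − 24x³ − 20x² + 95x + 40.
Step 3: lead(10x⁴ − 24x³ − 20x² + 95x + 40) ÷ lead(D) = 10x⁴ ÷ −2x³ = −5x. Subtract (−5x)·D = 10x⁴ − 40x³ + 35x² + 30x. Remainder: 16x³ − 55x² + 65x + 40.
Step 4: lead(16x³ − 55x² + 65x + 40) ÷ lead(D) = 16x³ ÷ −2x³ = −8. Subtract (−8)·D = 16x³ − 64x² + 56x + 48. Remainder: 9x² + 9x − 8.

R(x) = 9x² + 9x − 8, so D(x) is not a factor of P(x). no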